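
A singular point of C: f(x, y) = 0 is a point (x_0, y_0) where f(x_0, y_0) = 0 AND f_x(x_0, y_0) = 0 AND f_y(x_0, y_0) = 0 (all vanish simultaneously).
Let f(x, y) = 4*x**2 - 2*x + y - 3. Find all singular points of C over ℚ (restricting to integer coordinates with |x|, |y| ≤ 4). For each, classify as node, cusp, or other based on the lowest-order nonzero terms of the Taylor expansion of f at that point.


No singular points in the scanned grid; C is smooth there.

Compute partial derivatives:
  f_x = 8*x - 2.
  f_y = 1.
f_y = 1 is a nonzero constant, so f_y never vanishes: no point (x, y) can satisfy f = f_x = f_y = 0. In particular no (x, y) ∈ {−4, ..., 4}² is singular; the curve is smooth.


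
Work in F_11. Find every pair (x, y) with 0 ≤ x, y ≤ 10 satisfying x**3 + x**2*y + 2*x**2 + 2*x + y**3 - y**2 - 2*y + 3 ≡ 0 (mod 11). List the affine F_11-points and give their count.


Affine F_11-points: {(4, 1), (5, 3), (5, 6), (6, 8), (7, 9), (9, 4), (10, 6)}; count = 7.

For each of the 121 pairs (x, y) ∈ F_11², evaluate f(x, y) mod 11. Record the zeros.
  x = 0: [0↦3, 1↦1, 2↦3, 3↦4, 4↦10, 5↦5, 6↦6, 7↦8, 8↦6, 9↦6, 10↦3]  zeros at y ∈ ∅
  x = 1: [0↦8, 1↦7, 2↦10, 3↦1, 4↦8, 5↦4, 6↦6, 7↦9, 8↦8, 9↦9, 10↦7]  zeros at y ∈ ∅
  x = 2: [0↦1, 1↦3, 2↦9, 3↦3, 4↦2, 5↦1, 6↦6, 7↦1, 8↦3, 9↦7, 10↦8]  zeros at y ∈ ∅
  x = 3: [0↦10, 1↦6, 2↦6, 3↦5, 4↦9, 5↦2, 6↦1, 7↦1, 8↦8, 9↦6, 10↦1]  zeros at y ∈ ∅
  x = 4: [0↦8, 1↦0, 2↦7, 3↦2, 4↦2, 5↦2, 6↦8, 7↦4, 8↦7, 9↦1, 10↦3]  zeros at y ∈ {1}
  x = 5: [0↦1, 1↦2, 2↦7, 3↦0, 4↦9, 5↦7, 6↦0, 7↦5, 8↦6, 9↦9, 10↦9]  zeros at y ∈ {3, 6}
  x = 6: [0↦6, 1↦7, 2↦1, 3↦5, 4↦3, 5↦1, 6↦5, 7↦10, 8↦0, 9↦3, 10↦3]  zeros at y ∈ {8}
  x = 7: [0↦7, 1↦10, 2↦6, 3↦1, 4↦1, 5↦1, 6↦7, 7↦3, 8↦6, 9↦0, 10↦2]  zeros at y ∈ {9}
  x = 8: [0↦10, 1↦6, 2↦6, 3↦5, 4↦9, 5↦2, 6↦1, 7↦1, 8↦8, 9↦6, 10↦1]  zeros at y ∈ ∅
  x = 9: [0↦10, 1↦1, 2↦7, 3↦1, 4↦0, 5↦10, 6↦4, 7↦10, 8↦1, 9↦5, 10↦6]  zeros at y ∈ {4}
  x = 10: [0↦2, 1↦1, 2↦4, 3↦6, 4↦2, 5↦9, 6↦0, 7↦3, 8↦2, 9↦3, 10↦1]  zeros at y ∈ {6}
Collecting zeros: affine points = {(4, 1), (5, 3), (5, 6), (6, 8), (7, 9), (9, 4), (10, 6)}.
Total count |C(F_11)_aff| = 7.


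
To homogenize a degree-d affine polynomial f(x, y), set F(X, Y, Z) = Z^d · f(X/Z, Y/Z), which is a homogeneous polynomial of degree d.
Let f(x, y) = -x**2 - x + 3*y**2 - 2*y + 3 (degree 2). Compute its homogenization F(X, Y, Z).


F(X, Y, Z) = -X**2 - X*Z + 3*Y**2 - 2*Y*Z + 3*Z**2

deg(f) = 2.
Substitute x = X/Z, y = Y/Z into f, then multiply by Z^2.
  monomial -1·x^2·y^0 ↦ -1·X^2·Y^0·Z^0.
  monomial -1·x^1·y^0 ↦ -1·X^1·Y^0·Z^1.
  monomial 3·x^0·y^2 ↦ 3·X^0·Y^2·Z^0.
  monomial -2·x^0·y^1 ↦ -2·X^0·Y^1·Z^1.
  monomial 3·x^0·y^0 ↦ 3·X^0·Y^0·Z^2.
Collecting: F(X, Y, Z) = -X**2 - X*Z + 3*Y**2 - 2*Y*Z + 3*Z**2.


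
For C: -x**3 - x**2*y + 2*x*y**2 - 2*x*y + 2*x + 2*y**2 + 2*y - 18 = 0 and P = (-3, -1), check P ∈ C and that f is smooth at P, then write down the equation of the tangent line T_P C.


Tangent line at P: -27*x + 7*y - 74 = 0.

Step 1: f(-3, -1) = 0, so P lies on C.
Step 2: partial derivatives
  f_x(x, y) = -3*x**2 - 2*x*y + 2*y**2 - 2*y + 2, f_y(x, y) = -x**2 + 4*x*y - 2*x + 4*y + 2.
  f_x(P) = -27, f_y(P) = 7 (gradient nonzero, so P is smooth).
Step 3: tangent line at P: -27·(x − -3) + 7·(y − -1) = 0.
Expanding: -27*x + 7*y - 74 = 0.


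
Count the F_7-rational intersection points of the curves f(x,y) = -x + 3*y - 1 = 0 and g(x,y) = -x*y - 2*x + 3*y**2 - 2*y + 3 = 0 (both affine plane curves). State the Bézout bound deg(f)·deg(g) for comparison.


Common zeros: ∅; count = 0; Bézout bound = 2.

deg(f) = 1, deg(g) = 2, so Bézout bound = 2.
Scan x ∈ F_7. For each x, list the y ∈ F_7 with f(x, y) ≡ 0 and those with g(x, y) ≡ 0 (mod 7); the common zeros in that column are the intersection.
  x = 0: f ≡ 0 at y ∈ {5}; g ≡ 0 at y ∈ ∅; common: ∅.
  x = 1: f ≡ 0 at y ∈ {3}; g ≡ 0 at y ∈ {2, 6}; common: ∅.
  x = 2: f ≡ 0 at y ∈ {1}; g ≡ 0 at y ∈ {3}; common: ∅.
  x = 3: f ≡ 0 at y ∈ {6}; g ≡ 0 at y ∈ ∅; common: ∅.
  x = 4: f ≡ 0 at y ∈ {4}; g ≡ 0 at y ∈ ∅; common: ∅.
  x = 5: f ≡ 0 at y ∈ {2}; g ≡ 0 at y ∈ {0}; common: ∅.
  x = 6: f ≡ 0 at y ∈ {0}; g ≡ 0 at y ∈ {1, 4}; common: ∅.
Collecting: common zeros = ∅, so the count is 0.
Comparison with the Bézout bound: 0 ≤ 2 = deg(f)·deg(g), as expected for curves with no common component (the affine F_7-count falls short of the bound because intersections may lie at infinity, over extension fields, or carry multiplicity).


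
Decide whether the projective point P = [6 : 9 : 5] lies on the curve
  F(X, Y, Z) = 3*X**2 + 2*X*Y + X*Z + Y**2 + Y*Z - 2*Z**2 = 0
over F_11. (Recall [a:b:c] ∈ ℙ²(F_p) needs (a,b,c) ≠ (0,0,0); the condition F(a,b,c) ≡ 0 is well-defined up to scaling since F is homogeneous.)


F(6,9,5) ≡ 3 (mod 11); P is NOT on the curve.

Evaluate F(6, 9, 5) term-by-term (mod 11).
  3*X**2 ↦ 3·36·1·1 = 108
  2*X*Y ↦ 2·6·9·1 = 108
  X*Z ↦ 1·6·1·5 = 30
  Y**2 ↦ 1·1·81·1 = 81
  Y*Z ↦ 1·1·9·5 = 45
  -2*Z**2 ↦ -2·1·1·25 = -50
Sum: F(6, 9, 5) = (108) + (108) + (30) + (81) + (45) + (-50) = 322.
Reducing mod 11: 322 ≡ 3 (mod 11).
Since F(a, b, c) ≡ 3 ≠ 0 (mod 11), P does NOT lie on the curve.


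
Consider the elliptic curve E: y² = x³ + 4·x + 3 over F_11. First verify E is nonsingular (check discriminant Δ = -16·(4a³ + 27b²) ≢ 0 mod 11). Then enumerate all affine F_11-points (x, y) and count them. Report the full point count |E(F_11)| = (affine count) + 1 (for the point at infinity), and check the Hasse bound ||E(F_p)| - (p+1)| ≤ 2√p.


Affine points = {(0, 5), (0, 6), (3, 3), (3, 8), (5, 4), (5, 7), (6, 1), (6, 10), (7, 0), (9, 3), (9, 8), (10, 3), (10, 8)}; affine count = 13; |E(F_11)| = 14.

Discriminant check: Δ ∝ 4a³ + 27b² = 4·4³ + 27·3² = 4·64 + 27·9 ≡ 4 (mod 11). Nonzero ⇒ E is nonsingular.
For each x ∈ F_11, compute rhs = x³ + 4·x + 3 mod 11, then count y ∈ F_11 with y² ≡ rhs.
  x = 0: rhs = 3, matching y values: 5, 6 (2 points).
  x = 1: rhs = 8, matching y values: none (0 points).
  x = 2: rhs = 8, matching y values: none (0 points).
  x = 3: rhs = 9, matching y values: 3, 8 (2 points).
  x = 4: rhs = 6, matching y values: none (0 points).
  x = 5: rhs = 5, matching y values: 4, 7 (2 points).
  x = 6: rhs = 1, matching y values: 1, 10 (2 points).
  x = 7: rhs = 0, matching y values: 0 (1 points).
  x = 8: rhs = 8, matching y values: none (0 points).
  x = 9: rhs = 9, matching y values: 3, 8 (2 points).
  x = 10: rhs = 9, matching y values: 3, 8 (2 points).
Total affine count: 13.
Full point count |E(F_11)| = 13 + 1 = 14.
Hasse bound: |14 − (11+1)| = |2| = 2 ≤ 2√11 ≈ 6.6332 ✓.


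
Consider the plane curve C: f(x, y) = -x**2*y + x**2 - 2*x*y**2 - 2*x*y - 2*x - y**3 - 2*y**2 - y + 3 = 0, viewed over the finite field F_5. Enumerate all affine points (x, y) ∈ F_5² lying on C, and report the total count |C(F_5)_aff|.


Affine F_5-points: {(0, 2), (0, 3), (1, 2), (2, 3), (3, 4), (4, 1)}; count = 6.

For each of the 25 pairs (x, y) ∈ F_5², evaluate f(x, y) mod 5. Record the zeros.
  x = 0: [0↦3, 1↦4, 2↦0, 3↦0, 4↦3]  zeros at y ∈ {2, 3}
  x = 1: [0↦2, 1↦3, 2↦0, 3↦2, 4↦3]  zeros at y ∈ {2}
  x = 2: [0↦3, 1↦2, 2↦3, 3↦0, 4↦2]  zeros at y ∈ {3}
  x = 3: [0↦1, 1↦1, 2↦4, 3↦4, 4↦0]  zeros at y ∈ {4}
  x = 4: [0↦1, 1↦0, 2↦3, 3↦4, 4↦2]  zeros at y ∈ {1}
Collecting zeros: affine points = {(0, 2), (0, 3), (1, 2), (2, 3), (3, 4), (4, 1)}.
Total count |C(F_5)_aff| = 6.


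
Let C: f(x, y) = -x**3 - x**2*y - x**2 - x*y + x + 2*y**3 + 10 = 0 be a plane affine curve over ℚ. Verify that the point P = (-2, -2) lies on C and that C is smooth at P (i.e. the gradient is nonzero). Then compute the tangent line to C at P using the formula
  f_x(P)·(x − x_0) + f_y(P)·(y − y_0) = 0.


Tangent line at P: -13*x + 22*y + 18 = 0.

Step 1: f(-2, -2) = 0, so P lies on C.
Step 2: partial derivatives
  f_x(x, y) = -3*x**2 - 2*x*y - 2*x - y + 1, f_y(x, y) = -x**2 - x + 6*y**2.
  f_x(P) = -13, f_y(P) = 22 (gradient nonzero, so P is smooth).
Step 3: tangent line at P: -13·(x − -2) + 22·(y − -2) = 0.
Expanding: -13*x + 22*y + 18 = 0.


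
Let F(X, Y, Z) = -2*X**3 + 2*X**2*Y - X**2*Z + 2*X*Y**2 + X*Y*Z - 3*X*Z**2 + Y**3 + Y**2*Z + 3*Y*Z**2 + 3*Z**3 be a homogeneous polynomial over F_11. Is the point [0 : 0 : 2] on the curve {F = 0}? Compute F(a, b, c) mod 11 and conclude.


F(0,0,2) ≡ 2 (mod 11); P is NOT on the curve.

Evaluate F(0, 0, 2) term-by-term (mod 11).
  -2*X**3 ↦ -2·0·1·1 = 0
  2*X**2*Y ↦ 2·0·0·1 = 0
  -X**2*Z ↦ -1·0·1·2 = 0
  2*X*Y**2 ↦ 2·0·0·1 = 0
  X*Y*Z ↦ 1·0·0·2 = 0
  -3*X*Z**2 ↦ -3·0·1·4 = 0
  Y**3 ↦ 1·1·0·1 = 0
  Y**2*Z ↦ 1·1·0·2 = 0
  3*Y*Z**2 ↦ 3·1·0·4 = 0
  3*Z**3 ↦ 3·1·1·8 = 24
Sum: F(0, 0, 2) = (0) + (0) + (0) + (0) + (0) + (0) + (0) + (0) + (0) + (24) = 24.
Reducing mod 11: 24 ≡ 2 (mod 11).
Since F(a, b, c) ≡ 2 ≠ 0 (mod 11), P does NOT lie on the curve.


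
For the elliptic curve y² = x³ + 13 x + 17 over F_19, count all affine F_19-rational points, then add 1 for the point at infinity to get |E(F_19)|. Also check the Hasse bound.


Affine points = {(0, 6), (0, 13), (3, 8), (3, 11), (4, 0), (5, 6), (5, 13), (6, 8), (6, 11), (8, 5), (8, 14), (10, 8), (10, 11), (11, 3), (11, 16), (12, 1), (12, 18), (14, 6), (14, 13)}; affine count = 19; |E(F_19)| = 20.

Discriminant check: Δ ∝ 4a³ + 27b² = 4·13³ + 27·17² = 4·2197 + 27·289 ≡ 4 (mod 19). Nonzero ⇒ E is nonsingular.
For each x ∈ F_19, compute rhs = x³ + 13·x + 17 mod 19, then count y ∈ F_19 with y² ≡ rhs.
  x = 0: rhs = 17, matching y values: 6, 13 (2 points).
  x = 1: rhs = 12, matching y values: none (0 points).
  x = 2: rhs = 13, matching y values: none (0 points).
  x = 3: rhs = 7, matching y values: 8, 11 (2 points).
  x = 4: rhs = 0, matching y values: 0 (1 points).
  x = 5: rhs = 17, matching y values: 6, 13 (2 points).
  x = 6: rhs = 7, matching y values: 8, 11 (2 points).
  x = 7: rhs = 14, matching y values: none (0 points).
  x = 8: rhs = 6, matching y values: 5, 14 (2 points).
  x = 9: rhs = 8, matching y values: none (0 points).
  x = 10: rhs = 7, matching y values: 8, 11 (2 points).
  x = 11: rhs = 9, matching y values: 3, 16 (2 points).
  x = 12: rhs = 1, matching y values: 1, 18 (2 points).
  x = 13: rhs = 8, matching y values: none (0 points).
  x = 14: rhs = 17, matching y values: 6, 13 (2 points).
  x = 15: rhs = 15, matching y values: none (0 points).
  x = 16: rhs = 8, matching y values: none (0 points).
  x = 17: rhs = 2, matching y values: none (0 points).
  x = 18: rhs = 3, matching y values: none (0 points).
Total affine count: 19.
Full point count |E(F_19)| = 19 + 1 = 20.
Hasse bound: |20 − (19+1)| = |0| = 0 ≤ 2√19 ≈ 8.7178 ✓.


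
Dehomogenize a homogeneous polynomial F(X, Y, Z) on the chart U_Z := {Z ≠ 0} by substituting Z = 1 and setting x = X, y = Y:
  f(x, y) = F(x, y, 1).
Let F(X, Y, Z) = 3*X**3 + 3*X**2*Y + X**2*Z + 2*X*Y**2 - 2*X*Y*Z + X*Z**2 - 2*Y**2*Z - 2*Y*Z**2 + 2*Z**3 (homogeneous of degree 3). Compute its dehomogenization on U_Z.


f(x, y) = 3*x**3 + 3*x**2*y + x**2 + 2*x*y**2 - 2*x*y + x - 2*y**2 - 2*y + 2

On U_Z we set Z = 1. Each monomial c·X^i·Y^j·Z^k in F becomes c·x^i·y^j·1^k = c·x^i·y^j.
Substituting Z = 1: F(X, Y, 1) = 3*x**3 + 3*x**2*y + x**2 + 2*x*y**2 - 2*x*y + x - 2*y**2 - 2*y + 2.
Note: deg(f) ≤ deg(F) = 3; strict inequality happens when F is divisible by Z (lost terms).


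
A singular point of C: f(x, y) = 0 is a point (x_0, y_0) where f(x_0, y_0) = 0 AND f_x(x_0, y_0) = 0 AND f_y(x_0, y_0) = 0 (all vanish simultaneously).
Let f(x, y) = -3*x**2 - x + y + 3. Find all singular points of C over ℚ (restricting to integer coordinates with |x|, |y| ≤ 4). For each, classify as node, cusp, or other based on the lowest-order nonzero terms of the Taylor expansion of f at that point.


No singular points in the scanned grid; C is smooth there.

Compute partial derivatives:
  f_x = -6*x - 1.
  f_y = 1.
f_y = 1 is a nonzero constant, so f_y never vanishes: no point (x, y) can satisfy f = f_x = f_y = 0. In particular no (x, y) ∈ {−4, ..., 4}² is singular; the curve is smooth.


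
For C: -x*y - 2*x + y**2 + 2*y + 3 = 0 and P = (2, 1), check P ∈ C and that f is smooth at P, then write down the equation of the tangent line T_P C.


Tangent line at P: -3*x + 2*y + 4 = 0.

Step 1: f(2, 1) = 0, so P lies on C.
Step 2: partial derivatives
  f_x(x, y) = -y - 2, f_y(x, y) = -x + 2*y + 2.
  f_x(P) = -3, f_y(P) = 2 (gradient nonzero, so P is smooth).
Step 3: tangent line at P: -3·(x − 2) + 2·(y − 1) = 0.
Expanding: -3*x + 2*y + 4 = 0.


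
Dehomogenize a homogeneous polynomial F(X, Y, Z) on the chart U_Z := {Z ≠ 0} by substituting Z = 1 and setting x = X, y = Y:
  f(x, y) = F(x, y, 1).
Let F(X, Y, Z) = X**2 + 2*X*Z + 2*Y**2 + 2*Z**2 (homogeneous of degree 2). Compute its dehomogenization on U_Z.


f(x, y) = x**2 + 2*x + 2*y**2 + 2

On U_Z we set Z = 1. Each monomial c·X^i·Y^j·Z^k in F becomes c·x^i·y^j·1^k = c·x^i·y^j.
Substituting Z = 1: F(X, Y, 1) = x**2 + 2*x + 2*y**2 + 2.
Note: deg(f) ≤ deg(F) = 2; strict inequality happens when F is divisible by Z (lost terms).


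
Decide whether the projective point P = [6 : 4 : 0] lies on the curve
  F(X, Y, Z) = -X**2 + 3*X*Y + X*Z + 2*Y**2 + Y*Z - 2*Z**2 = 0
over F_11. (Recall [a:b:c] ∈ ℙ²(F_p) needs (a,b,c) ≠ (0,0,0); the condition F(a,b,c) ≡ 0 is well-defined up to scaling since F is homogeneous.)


F(6,4,0) ≡ 2 (mod 11); P is NOT on the curve.

Evaluate F(6, 4, 0) term-by-term (mod 11).
  -X**2 ↦ -1·36·1·1 = -36
  3*X*Y ↦ 3·6·4·1 = 72
  X*Z ↦ 1·6·1·0 = 0
  2*Y**2 ↦ 2·1·16·1 = 32
  Y*Z ↦ 1·1·4·0 = 0
  -2*Z**2 ↦ -2·1·1·0 = 0
Sum: F(6, 4, 0) = (-36) + (72) + (0) + (32) + (0) + (0) = 68.
Reducing mod 11: 68 ≡ 2 (mod 11).
Since F(a, b, c) ≡ 2 ≠ 0 (mod 11), P does NOT lie on the curve.


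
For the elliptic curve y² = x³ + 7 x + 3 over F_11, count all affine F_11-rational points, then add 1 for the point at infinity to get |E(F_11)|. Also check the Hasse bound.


Affine points = {(0, 5), (0, 6), (1, 0), (2, 5), (2, 6), (5, 3), (5, 8), (9, 5), (9, 6)}; affine count = 9; |E(F_11)| = 10.

Discriminant check: Δ ∝ 4a³ + 27b² = 4·7³ + 27·3² = 4·343 + 27·9 ≡ 9 (mod 11). Nonzero ⇒ E is nonsingular.
For each x ∈ F_11, compute rhs = x³ + 7·x + 3 mod 11, then count y ∈ F_11 with y² ≡ rhs.
  x = 0: rhs = 3, matching y values: 5, 6 (2 points).
  x = 1: rhs = 0, matching y values: 0 (1 points).
  x = 2: rhs = 3, matching y values: 5, 6 (2 points).
  x = 3: rhs = 7, matching y values: none (0 points).
  x = 4: rhs = 7, matching y values: none (0 points).
  x = 5: rhs = 9, matching y values: 3, 8 (2 points).
  x = 6: rhs = 8, matching y values: none (0 points).
  x = 7: rhs = 10, matching y values: none (0 points).
  x = 8: rhs = 10, matching y values: none (0 points).
  x = 9: rhs = 3, matching y values: 5, 6 (2 points).
  x = 10: rhs = 6, matching y values: none (0 points).
Total affine count: 9.
Full point count |E(F_11)| = 9 + 1 = 10.
Hasse bound: |10 − (11+1)| = |-2| = 2 ≤ 2√11 ≈ 6.6332 ✓.


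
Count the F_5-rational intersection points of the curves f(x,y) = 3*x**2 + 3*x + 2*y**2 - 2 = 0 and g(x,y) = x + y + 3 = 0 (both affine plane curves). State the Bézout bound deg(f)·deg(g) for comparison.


Common zeros: ∅; count = 0; Bézout bound = 2.

deg(f) = 2, deg(g) = 1, so Bézout bound = 2.
Scan x ∈ F_5. For each x, list the y ∈ F_5 with f(x, y) ≡ 0 and those with g(x, y) ≡ 0 (mod 5); the common zeros in that column are the intersection.
  x = 0: f ≡ 0 at y ∈ {1, 4}; g ≡ 0 at y ∈ {2}; common: ∅.
  x = 1: f ≡ 0 at y ∈ ∅; g ≡ 0 at y ∈ {1}; common: ∅.
  x = 2: f ≡ 0 at y ∈ ∅; g ≡ 0 at y ∈ {0}; common: ∅.
  x = 3: f ≡ 0 at y ∈ ∅; g ≡ 0 at y ∈ {4}; common: ∅.
  x = 4: f ≡ 0 at y ∈ {1, 4}; g ≡ 0 at y ∈ {3}; common: ∅.
Collecting: common zeros = ∅, so the count is 0.
Comparison with the Bézout bound: 0 ≤ 2 = deg(f)·deg(g), as expected for curves with no common component (the affine F_5-count falls short of the bound because intersections may lie at infinity, over extension fields, or carry multiplicity).


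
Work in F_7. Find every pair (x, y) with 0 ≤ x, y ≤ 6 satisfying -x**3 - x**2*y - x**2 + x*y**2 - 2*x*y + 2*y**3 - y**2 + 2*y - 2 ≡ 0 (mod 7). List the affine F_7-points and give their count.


Affine F_7-points: {(0, 2), (0, 3), (0, 6), (2, 0), (2, 5), (3, 4), (4, 2), (4, 5), (5, 3)}; count = 9.

For each of the 49 pairs (x, y) ∈ F_7², evaluate f(x, y) mod 7. Record the zeros.
  x = 0: [0↦5, 1↦1, 2↦0, 3↦0, 4↦6, 5↦2, 6↦0]  zeros at y ∈ {2, 3, 6}
  x = 1: [0↦3, 1↦4, 2↦3, 3↦5, 4↦1, 5↦3, 6↦2]  zeros at y ∈ ∅
  x = 2: [0↦0, 1↦4, 2↦1, 3↦3, 4↦1, 5↦0, 6↦5]  zeros at y ∈ {0, 5}
  x = 3: [0↦4, 1↦2, 2↦2, 3↦2, 4↦0, 5↦1, 6↦3]  zeros at y ∈ {4}
  x = 4: [0↦2, 1↦6, 2↦0, 3↦3, 4↦6, 5↦0, 6↦4]  zeros at y ∈ {2, 5}
  x = 5: [0↦2, 1↦3, 2↦3, 3↦0, 4↦6, 5↦5, 6↦2]  zeros at y ∈ {3}
  x = 6: [0↦5, 1↦1, 2↦5, 3↦1, 4↦1, 5↦3, 6↦5]  zeros at y ∈ ∅
Collecting zeros: affine points = {(0, 2), (0, 3), (0, 6), (2, 0), (2, 5), (3, 4), (4, 2), (4, 5), (5, 3)}.
Total count |C(F_7)_aff| = 9.


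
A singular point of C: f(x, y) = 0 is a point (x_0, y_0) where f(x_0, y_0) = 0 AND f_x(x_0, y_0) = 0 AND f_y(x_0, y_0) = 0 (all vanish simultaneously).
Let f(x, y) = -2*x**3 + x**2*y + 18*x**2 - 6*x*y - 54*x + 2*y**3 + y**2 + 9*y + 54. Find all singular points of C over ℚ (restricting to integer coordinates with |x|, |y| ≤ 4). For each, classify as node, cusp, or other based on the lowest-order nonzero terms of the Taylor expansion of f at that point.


Singular points: {(3, 0)}; classification: cusp.

Compute partial derivatives:
  f_x = -6*x**2 + 2*x*y + 36*x - 6*y - 54.
  f_y = x**2 - 6*x + 6*y**2 + 2*y + 9.
Scan x_0 ∈ {−4, ..., 4}. For each x_0, f_y(x_0, y) is a polynomial in y; find its integer roots y ∈ {−4, ..., 4}, then test f_x and f at those candidates.
  x = -4: f_y(-4, y) = 6*y**2 + 2*y + 49; no integer root y with |y| ≤ 4.
  x = -3: f_y(-3, y) = 6*y**2 + 2*y + 36; no integer root y with |y| ≤ 4.
  x = -2: f_y(-2, y) = 6*y**2 + 2*y + 25; no integer root y with |y| ≤ 4.
  x = -1: f_y(-1, y) = 6*y**2 + 2*y + 16; no integer root y with |y| ≤ 4.
  x = 0: f_y(0, y) = 6*y**2 + 2*y + 9; no integer root y with |y| ≤ 4.
  x = 1: f_y(1, y) = 6*y**2 + 2*y + 4; no integer root y with |y| ≤ 4.
  x = 2: f_y(2, y) = 6*y**2 + 2*y + 1; no integer root y with |y| ≤ 4.
  x = 3: f_y(3, y) = 6*y**2 + 2*y; vanishes at y ∈ {0}. (3, 0): f_x = 0, f = 0 — SINGULAR.
  x = 4: f_y(4, y) = 6*y**2 + 2*y + 1; no integer root y with |y| ≤ 4.
Only singular point on the grid: (3, 0).
Classify: substitute x = 3 + u, y = 0 + v and expand: f = -2*u**3 + u**2*v + 2*v**3 + v**2.
No constant or linear terms (consistent with a singular point). Quadratic part: v**2. Cubic part: -2*u**3 + u**2*v + 2*v**3.
The quadratic part v**2 is a perfect square, so there is a single (double) tangent line v = 0, i.e. y = 0. Restricting the cubic part to that line (v = 0) leaves -2*u**3 ≠ 0, so f is not divisible by v and the branch is v² ≈ 2*u**3 to lowest order — this is a cusp.
Classification: cusp.


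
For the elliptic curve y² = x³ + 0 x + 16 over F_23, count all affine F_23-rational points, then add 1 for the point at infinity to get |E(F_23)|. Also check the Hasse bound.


Affine points = {(0, 4), (0, 19), (2, 1), (2, 22), (5, 7), (5, 16), (6, 5), (6, 18), (9, 3), (9, 20), (10, 2), (10, 21), (11, 6), (11, 17), (14, 0), (16, 8), (16, 15), (18, 11), (18, 12), (20, 9), (20, 14), (21, 10), (21, 13)}; affine count = 23; |E(F_23)| = 24.

Discriminant check: Δ ∝ 4a³ + 27b² = 4·0³ + 27·16² = 4·0 + 27·256 ≡ 12 (mod 23). Nonzero ⇒ E is nonsingular.
For each x ∈ F_23, compute rhs = x³ + 0·x + 16 mod 23, then count y ∈ F_23 with y² ≡ rhs.
  x = 0: rhs = 16, matching y values: 4, 19 (2 points).
  x = 1: rhs = 17, matching y values: none (0 points).
  x = 2: rhs = 1, matching y values: 1, 22 (2 points).
  x = 3: rhs = 20, matching y values: none (0 points).
  x = 4: rhs = 11, matching y values: none (0 points).
  x = 5: rhs = 3, matching y values: 7, 16 (2 points).
  x = 6: rhs = 2, matching y values: 5, 18 (2 points).
  x = 7: rhs = 14, matching y values: none (0 points).
  x = 8: rhs = 22, matching y values: none (0 points).
  x = 9: rhs = 9, matching y values: 3, 20 (2 points).
  x = 10: rhs = 4, matching y values: 2, 21 (2 points).
  x = 11: rhs = 13, matching y values: 6, 17 (2 points).
  x = 12: rhs = 19, matching y values: none (0 points).
  x = 13: rhs = 5, matching y values: none (0 points).
  x = 14: rhs = 0, matching y values: 0 (1 points).
  x = 15: rhs = 10, matching y values: none (0 points).
  x = 16: rhs = 18, matching y values: 8, 15 (2 points).
  x = 17: rhs = 7, matching y values: none (0 points).
  x = 18: rhs = 6, matching y values: 11, 12 (2 points).
  x = 19: rhs = 21, matching y values: none (0 points).
  x = 20: rhs = 12, matching y values: 9, 14 (2 points).
  x = 21: rhs = 8, matching y values: 10, 13 (2 points).
  x = 22: rhs = 15, matching y values: none (0 points).
Total affine count: 23.
Full point count |E(F_23)| = 23 + 1 = 24.
Hasse bound: |24 − (23+1)| = |0| = 0 ≤ 2√23 ≈ 9.5917 ✓.


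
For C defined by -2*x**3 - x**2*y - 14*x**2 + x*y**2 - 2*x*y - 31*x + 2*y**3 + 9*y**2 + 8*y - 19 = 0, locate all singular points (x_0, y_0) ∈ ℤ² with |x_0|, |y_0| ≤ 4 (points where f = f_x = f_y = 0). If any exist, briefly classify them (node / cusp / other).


Singular points: {(-2, -1)}; classification: node.

Compute partial derivatives:
  f_x = -6*x**2 - 2*x*y - 28*x + y**2 - 2*y - 31.
  f_y = -x**2 + 2*x*y - 2*x + 6*y**2 + 18*y + 8.
Scan x_0 ∈ {−4, ..., 4}. For each x_0, f_y(x_0, y) is a polynomial in y; find its integer roots y ∈ {−4, ..., 4}, then test f_x and f at those candidates.
  x = -4: f_y(-4, y) = 6*y**2 + 10*y; vanishes at y ∈ {0}. (-4, 0): f_x = -15 ≠ 0.
  x = -3: f_y(-3, y) = 6*y**2 + 12*y + 5; no integer root y with |y| ≤ 4.
  x = -2: f_y(-2, y) = 6*y**2 + 14*y + 8; vanishes at y ∈ {-1}. (-2, -1): f_x = 0, f = 0 — SINGULAR.
  x = -1: f_y(-1, y) = 6*y**2 + 16*y + 9; no integer root y with |y| ≤ 4.
  x = 0: f_y(0, y) = 6*y**2 + 18*y + 8; no integer root y with |y| ≤ 4.
  x = 1: f_y(1, y) = 6*y**2 + 20*y + 5; no integer root y with |y| ≤ 4.
  x = 2: f_y(2, y) = 6*y**2 + 22*y; vanishes at y ∈ {0}. (2, 0): f_x = -111 ≠ 0.
  x = 3: f_y(3, y) = 6*y**2 + 24*y - 7; no integer root y with |y| ≤ 4.
  x = 4: f_y(4, y) = 6*y**2 + 26*y - 16; no integer root y with |y| ≤ 4.
Only singular point on the grid: (-2, -1).
Classify: substitute x = -2 + u, y = -1 + v and expand: f = -2*u**3 - u**2*v - u**2 + u*v**2 + 2*v**3 + v**2.
No constant or linear terms (consistent with a singular point). Quadratic part: -u**2 + v**2. Cubic part: -2*u**3 - u**2*v + u*v**2 + 2*v**3.
The quadratic part v**2 - u**2 = (v − u)(v + u) splits into two distinct linear factors, so there are two distinct tangent lines y − -1 = ±(x − -2) — this is a node (ordinary double point).
Classification: node.


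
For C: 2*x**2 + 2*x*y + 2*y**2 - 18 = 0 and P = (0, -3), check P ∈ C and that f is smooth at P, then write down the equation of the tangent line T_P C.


Tangent line at P: -6*x - 12*y - 36 = 0.

Step 1: f(0, -3) = 0, so P lies on C.
Step 2: partial derivatives
  f_x(x, y) = 4*x + 2*y, f_y(x, y) = 2*x + 4*y.
  f_x(P) = -6, f_y(P) = -12 (gradient nonzero, so P is smooth).
Step 3: tangent line at P: -6·(x − 0) + -12·(y − -3) = 0.
Expanding: -6*x - 12*y - 36 = 0.


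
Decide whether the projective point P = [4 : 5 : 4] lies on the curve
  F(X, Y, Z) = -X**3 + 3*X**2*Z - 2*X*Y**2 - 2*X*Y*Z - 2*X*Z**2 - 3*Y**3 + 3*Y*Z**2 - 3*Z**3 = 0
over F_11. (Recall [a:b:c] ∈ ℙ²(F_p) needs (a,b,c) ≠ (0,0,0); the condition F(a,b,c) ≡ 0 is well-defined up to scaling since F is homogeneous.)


F(4,5,4) ≡ 6 (mod 11); P is NOT on the curve.

Evaluate F(4, 5, 4) term-by-term (mod 11).
  -X**3 ↦ -1·64·1·1 = -64
  3*X**2*Z ↦ 3·16·1·4 = 192
  -2*X*Y**2 ↦ -2·4·25·1 = -200
  -2*X*Y*Z ↦ -2·4·5·4 = -160
  -2*X*Z**2 ↦ -2·4·1·16 = -128
  -3*Y**3 ↦ -3·1·125·1 = -375
  3*Y*Z**2 ↦ 3·1·5·16 = 240
  -3*Z**3 ↦ -3·1·1·64 = -192
Sum: F(4, 5, 4) = (-64) + (192) + (-200) + (-160) + (-128) + (-375) + (240) + (-192) = -687.
Reducing mod 11: -687 ≡ 6 (mod 11).
Since F(a, b, c) ≡ 6 ≠ 0 (mod 11), P does NOT lie on the curve.


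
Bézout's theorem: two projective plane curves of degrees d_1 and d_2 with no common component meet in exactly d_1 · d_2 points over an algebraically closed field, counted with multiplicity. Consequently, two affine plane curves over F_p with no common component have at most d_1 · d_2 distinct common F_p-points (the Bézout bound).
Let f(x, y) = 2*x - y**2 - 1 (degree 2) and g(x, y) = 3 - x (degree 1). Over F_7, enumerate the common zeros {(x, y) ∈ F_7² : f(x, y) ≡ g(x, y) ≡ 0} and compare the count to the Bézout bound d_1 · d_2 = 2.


Common zeros: ∅; count = 0; Bézout bound = 2.

deg(f) = 2, deg(g) = 1, so Bézout bound = 2.
Scan x ∈ F_7. For each x, list the y ∈ F_7 with f(x, y) ≡ 0 and those with g(x, y) ≡ 0 (mod 7); the common zeros in that column are the intersection.
  x = 0: f ≡ 0 at y ∈ ∅; g ≡ 0 at y ∈ ∅; common: ∅.
  x = 1: f ≡ 0 at y ∈ {1, 6}; g ≡ 0 at y ∈ ∅; common: ∅.
  x = 2: f ≡ 0 at y ∈ ∅; g ≡ 0 at y ∈ ∅; common: ∅.
  x = 3: f ≡ 0 at y ∈ ∅; g ≡ 0 at y ∈ {0, 1, 2, 3, 4, 5, 6}; common: ∅.
  x = 4: f ≡ 0 at y ∈ {0}; g ≡ 0 at y ∈ ∅; common: ∅.
  x = 5: f ≡ 0 at y ∈ {3, 4}; g ≡ 0 at y ∈ ∅; common: ∅.
  x = 6: f ≡ 0 at y ∈ {2, 5}; g ≡ 0 at y ∈ ∅; common: ∅.
Collecting: common zeros = ∅, so the count is 0.
Comparison with the Bézout bound: 0 ≤ 2 = deg(f)·deg(g), as expected for curves with no common component (the affine F_7-count falls short of the bound because intersections may lie at infinity, over extension fields, or carry multiplicity).


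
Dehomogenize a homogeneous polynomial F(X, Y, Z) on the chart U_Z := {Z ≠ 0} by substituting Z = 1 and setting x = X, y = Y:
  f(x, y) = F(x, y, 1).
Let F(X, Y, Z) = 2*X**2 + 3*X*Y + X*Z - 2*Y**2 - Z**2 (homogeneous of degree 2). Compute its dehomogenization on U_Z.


f(x, y) = 2*x**2 + 3*x*y + x - 2*y**2 - 1

On U_Z we set Z = 1. Each monomial c·X^i·Y^j·Z^k in F becomes c·x^i·y^j·1^k = c·x^i·y^j.
Substituting Z = 1: F(X, Y, 1) = 2*x**2 + 3*x*y + x - 2*y**2 - 1.
Note: deg(f) ≤ deg(F) = 2; strict inequality happens when F is divisible by Z (lost terms).


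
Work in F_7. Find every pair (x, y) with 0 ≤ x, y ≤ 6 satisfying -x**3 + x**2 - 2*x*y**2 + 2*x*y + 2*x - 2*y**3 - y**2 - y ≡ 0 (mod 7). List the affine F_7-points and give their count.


Affine F_7-points: {(0, 0), (0, 5), (1, 6), (2, 0), (2, 4), (4, 3), (6, 0)}; count = 7.

For each of the 49 pairs (x, y) ∈ F_7², evaluate f(x, y) mod 7. Record the zeros.
  x = 0: [0↦0, 1↦3, 2↦6, 3↦4, 4↦6, 5↦0, 6↦2]  zeros at y ∈ {0, 5}
  x = 1: [0↦2, 1↦5, 2↦4, 3↦1, 4↦5, 5↦4, 6↦0]  zeros at y ∈ {6}
  x = 2: [0↦0, 1↦3, 2↦5, 3↦1, 4↦0, 5↦4, 6↦1]  zeros at y ∈ {0, 4}
  x = 3: [0↦2, 1↦5, 2↦3, 3↦5, 4↦6, 5↦1, 6↦6]  zeros at y ∈ ∅
  x = 4: [0↦2, 1↦5, 2↦6, 3↦0, 4↦3, 5↦3, 6↦2]  zeros at y ∈ {3}
  x = 5: [0↦1, 1↦4, 2↦1, 3↦1, 4↦6, 5↦4, 6↦4]  zeros at y ∈ ∅
  x = 6: [0↦0, 1↦3, 2↦3, 3↦2, 4↦2, 5↦5, 6↦6]  zeros at y ∈ {0}
Collecting zeros: affine points = {(0, 0), (0, 5), (1, 6), (2, 0), (2, 4), (4, 3), (6, 0)}.
Total count |C(F_7)_aff| = 7.


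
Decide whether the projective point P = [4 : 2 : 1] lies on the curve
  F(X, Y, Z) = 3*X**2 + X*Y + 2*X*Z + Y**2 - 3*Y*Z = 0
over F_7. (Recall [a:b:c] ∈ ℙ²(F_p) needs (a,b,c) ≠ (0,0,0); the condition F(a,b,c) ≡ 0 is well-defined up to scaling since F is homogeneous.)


F(4,2,1) ≡ 6 (mod 7); P is NOT on the curve.

Evaluate F(4, 2, 1) term-by-term (mod 7).
  3*X**2 ↦ 3·16·1·1 = 48
  X*Y ↦ 1·4·2·1 = 8
  2*X*Z ↦ 2·4·1·1 = 8
  Y**2 ↦ 1·1·4·1 = 4
  -3*Y*Z ↦ -3·1·2·1 = -6
Sum: F(4, 2, 1) = (48) + (8) + (8) + (4) + (-6) = 62.
Reducing mod 7: 62 ≡ 6 (mod 7).
Since F(a, b, c) ≡ 6 ≠ 0 (mod 7), P does NOT lie on the curve.


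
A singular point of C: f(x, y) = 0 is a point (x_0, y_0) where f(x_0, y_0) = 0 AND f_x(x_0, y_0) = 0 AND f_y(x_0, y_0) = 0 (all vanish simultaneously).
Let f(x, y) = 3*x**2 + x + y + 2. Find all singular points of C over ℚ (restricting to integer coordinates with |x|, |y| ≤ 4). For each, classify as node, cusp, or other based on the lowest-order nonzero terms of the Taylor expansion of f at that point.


No singular points in the scanned grid; C is smooth there.

Compute partial derivatives:
  f_x = 6*x + 1.
  f_y = 1.
f_y = 1 is a nonzero constant, so f_y never vanishes: no point (x, y) can satisfy f = f_x = f_y = 0. In particular no (x, y) ∈ {−4, ..., 4}² is singular; the curve is smooth.


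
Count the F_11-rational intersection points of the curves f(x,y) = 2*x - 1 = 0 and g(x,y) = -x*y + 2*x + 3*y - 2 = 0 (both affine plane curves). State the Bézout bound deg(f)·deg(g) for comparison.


Common zeros: {(6, 7)}; count = 1; Bézout bound = 2.

deg(f) = 1, deg(g) = 2, so Bézout bound = 2.
Scan x ∈ F_11. For each x, list the y ∈ F_11 with f(x, y) ≡ 0 and those with g(x, y) ≡ 0 (mod 11); the common zeros in that column are the intersection.
  x = 0: f ≡ 0 at y ∈ ∅; g ≡ 0 at y ∈ {8}; common: ∅.
  x = 1: f ≡ 0 at y ∈ ∅; g ≡ 0 at y ∈ {0}; common: ∅.
  x = 2: f ≡ 0 at y ∈ ∅; g ≡ 0 at y ∈ {9}; common: ∅.
  x = 3: f ≡ 0 at y ∈ ∅; g ≡ 0 at y ∈ ∅; common: ∅.
  x = 4: f ≡ 0 at y ∈ ∅; g ≡ 0 at y ∈ {6}; common: ∅.
  x = 5: f ≡ 0 at y ∈ ∅; g ≡ 0 at y ∈ {4}; common: ∅.
  x = 6: f ≡ 0 at y ∈ {0, 1, 2, 3, 4, 5, 6, 7, 8, 9, 10}; g ≡ 0 at y ∈ {7}; common: {7}.
  x = 7: f ≡ 0 at y ∈ ∅; g ≡ 0 at y ∈ {3}; common: ∅.
  x = 8: f ≡ 0 at y ∈ ∅; g ≡ 0 at y ∈ {5}; common: ∅.
  x = 9: f ≡ 0 at y ∈ ∅; g ≡ 0 at y ∈ {10}; common: ∅.
  x = 10: f ≡ 0 at y ∈ ∅; g ≡ 0 at y ∈ {1}; common: ∅.
Collecting: common zeros = {(6, 7)}, so the count is 1.
Comparison with the Bézout bound: 1 ≤ 2 = deg(f)·deg(g), as expected for curves with no common component (the affine F_11-count falls short of the bound because intersections may lie at infinity, over extension fields, or carry multiplicity).


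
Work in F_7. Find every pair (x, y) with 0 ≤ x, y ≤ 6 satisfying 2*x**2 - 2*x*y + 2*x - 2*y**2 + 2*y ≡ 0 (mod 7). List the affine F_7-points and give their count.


Affine F_7-points: {(0, 0), (0, 1), (1, 3), (1, 4), (2, 2), (2, 4), (6, 0), (6, 2)}; count = 8.

For each of the 49 pairs (x, y) ∈ F_7², evaluate f(x, y) mod 7. Record the zeros.
  x = 0: [0↦0, 1↦0, 2↦3, 3↦2, 4↦4, 5↦2, 6↦3]  zeros at y ∈ {0, 1}
  x = 1: [0↦4, 1↦2, 2↦3, 3↦0, 4↦0, 5↦3, 6↦2]  zeros at y ∈ {3, 4}
  x = 2: [0↦5, 1↦1, 2↦0, 3↦2, 4↦0, 5↦1, 6↦5]  zeros at y ∈ {2, 4}
  x = 3: [0↦3, 1↦4, 2↦1, 3↦1, 4↦4, 5↦3, 6↦5]  zeros at y ∈ ∅
  x = 4: [0↦5, 1↦4, 2↦6, 3↦4, 4↦5, 5↦2, 6↦2]  zeros at y ∈ ∅
  x = 5: [0↦4, 1↦1, 2↦1, 3↦4, 4↦3, 5↦5, 6↦3]  zeros at y ∈ ∅
  x = 6: [0↦0, 1↦2, 2↦0, 3↦1, 4↦5, 5↦5, 6↦1]  zeros at y ∈ {0, 2}
Collecting zeros: affine points = {(0, 0), (0, 1), (1, 3), (1, 4), (2, 2), (2, 4), (6, 0), (6, 2)}.
Total count |C(F_7)_aff| = 8.


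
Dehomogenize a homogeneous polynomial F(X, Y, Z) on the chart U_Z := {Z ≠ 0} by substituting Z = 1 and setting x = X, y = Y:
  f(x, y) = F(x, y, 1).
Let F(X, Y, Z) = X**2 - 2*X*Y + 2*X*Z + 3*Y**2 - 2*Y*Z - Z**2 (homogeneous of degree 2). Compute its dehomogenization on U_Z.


f(x, y) = x**2 - 2*x*y + 2*x + 3*y**2 - 2*y - 1

On U_Z we set Z = 1. Each monomial c·X^i·Y^j·Z^k in F becomes c·x^i·y^j·1^k = c·x^i·y^j.
Substituting Z = 1: F(X, Y, 1) = x**2 - 2*x*y + 2*x + 3*y**2 - 2*y - 1.
Note: deg(f) ≤ deg(F) = 2; strict inequality happens when F is divisible by Z (lost terms).


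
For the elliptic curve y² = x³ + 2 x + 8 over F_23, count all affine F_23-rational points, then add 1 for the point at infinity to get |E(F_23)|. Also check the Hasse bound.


Affine points = {(0, 10), (0, 13), (3, 8), (3, 15), (6, 11), (6, 12), (10, 4), (10, 19), (11, 2), (11, 21), (12, 9), (12, 14), (13, 0), (15, 3), (15, 20)}; affine count = 15; |E(F_23)| = 16.

Discriminant check: Δ ∝ 4a³ + 27b² = 4·2³ + 27·8² = 4·8 + 27·64 ≡ 12 (mod 23). Nonzero ⇒ E is nonsingular.
For each x ∈ F_23, compute rhs = x³ + 2·x + 8 mod 23, then count y ∈ F_23 with y² ≡ rhs.
  x = 0: rhs = 8, matching y values: 10, 13 (2 points).
  x = 1: rhs = 11, matching y values: none (0 points).
  x = 2: rhs = 20, matching y values: none (0 points).
  x = 3: rhs = 18, matching y values: 8, 15 (2 points).
  x = 4: rhs = 11, matching y values: none (0 points).
  x = 5: rhs = 5, matching y values: none (0 points).
  x = 6: rhs = 6, matching y values: 11, 12 (2 points).
  x = 7: rhs = 20, matching y values: none (0 points).
  x = 8: rhs = 7, matching y values: none (0 points).
  x = 9: rhs = 19, matching y values: none (0 points).
  x = 10: rhs = 16, matching y values: 4, 19 (2 points).
  x = 11: rhs = 4, matching y values: 2, 21 (2 points).
  x = 12: rhs = 12, matching y values: 9, 14 (2 points).
  x = 13: rhs = 0, matching y values: 0 (1 points).
  x = 14: rhs = 20, matching y values: none (0 points).
  x = 15: rhs = 9, matching y values: 3, 20 (2 points).
  x = 16: rhs = 19, matching y values: none (0 points).
  x = 17: rhs = 10, matching y values: none (0 points).
  x = 18: rhs = 11, matching y values: none (0 points).
  x = 19: rhs = 5, matching y values: none (0 points).
  x = 20: rhs = 21, matching y values: none (0 points).
  x = 21: rhs = 19, matching y values: none (0 points).
  x = 22: rhs = 5, matching y values: none (0 points).
Total affine count: 15.
Full point count |E(F_23)| = 15 + 1 = 16.
Hasse bound: |16 − (23+1)| = |-8| = 8 ≤ 2√23 ≈ 9.5917 ✓.


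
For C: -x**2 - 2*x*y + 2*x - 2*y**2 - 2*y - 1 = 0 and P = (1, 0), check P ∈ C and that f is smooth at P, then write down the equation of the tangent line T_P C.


Tangent line at P: -4*y = 0.

Step 1: f(1, 0) = 0, so P lies on C.
Step 2: partial derivatives
  f_x(x, y) = -2*x - 2*y + 2, f_y(x, y) = -2*x - 4*y - 2.
  f_x(P) = 0, f_y(P) = -4 (gradient nonzero, so P is smooth).
Step 3: tangent line at P: 0·(x − 1) + -4·(y − 0) = 0.
Expanding: -4*y = 0.


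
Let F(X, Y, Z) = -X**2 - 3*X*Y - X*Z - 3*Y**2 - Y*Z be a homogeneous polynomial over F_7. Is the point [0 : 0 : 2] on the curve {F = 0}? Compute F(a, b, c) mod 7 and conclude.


F(0,0,2) ≡ 0 (mod 7); P is on the curve.

Evaluate F(0, 0, 2) term-by-term (mod 7).
  -X**2 ↦ -1·0·1·1 = 0
  -3*X*Y ↦ -3·0·0·1 = 0
  -X*Z ↦ -1·0·1·2 = 0
  -3*Y**2 ↦ -3·1·0·1 = 0
  -Y*Z ↦ -1·1·0·2 = 0
Sum: F(0, 0, 2) = (0) + (0) + (0) + (0) + (0) = 0.
Reducing mod 7: 0 ≡ 0 (mod 7).
Since F(a, b, c) ≡ 0 (mod 7), P lies on the curve.


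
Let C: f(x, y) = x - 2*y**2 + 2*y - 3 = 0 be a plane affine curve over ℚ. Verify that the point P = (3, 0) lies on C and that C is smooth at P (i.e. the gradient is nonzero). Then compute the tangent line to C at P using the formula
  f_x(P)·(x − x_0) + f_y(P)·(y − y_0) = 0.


Tangent line at P: x + 2*y - 3 = 0.

Step 1: f(3, 0) = 0, so P lies on C.
Step 2: partial derivatives
  f_x(x, y) = 1, f_y(x, y) = 2 - 4*y.
  f_x(P) = 1, f_y(P) = 2 (gradient nonzero, so P is smooth).
Step 3: tangent line at P: 1·(x − 3) + 2·(y − 0) = 0.
Expanding: x + 2*y - 3 = 0.


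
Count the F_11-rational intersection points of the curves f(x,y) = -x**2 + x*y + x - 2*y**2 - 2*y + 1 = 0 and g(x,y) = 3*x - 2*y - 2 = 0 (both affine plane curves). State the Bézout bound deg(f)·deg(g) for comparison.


Common zeros: {(1, 6), (8, 0)}; count = 2; Bézout bound = 2.

deg(f) = 2, deg(g) = 1, so Bézout bound = 2.
Scan x ∈ F_11. For each x, list the y ∈ F_11 with f(x, y) ≡ 0 and those with g(x, y) ≡ 0 (mod 11); the common zeros in that column are the intersection.
  x = 0: f ≡ 0 at y ∈ {2, 8}; g ≡ 0 at y ∈ {10}; common: ∅.
  x = 1: f ≡ 0 at y ∈ {6, 10}; g ≡ 0 at y ∈ {6}; common: {6}.
  x = 2: f ≡ 0 at y ∈ {4, 7}; g ≡ 0 at y ∈ {2}; common: ∅.
  x = 3: f ≡ 0 at y ∈ {2, 4}; g ≡ 0 at y ∈ {9}; common: ∅.
  x = 4: f ≡ 0 at y ∈ {0, 1}; g ≡ 0 at y ∈ {5}; common: ∅.
  x = 5: f ≡ 0 at y ∈ {9}; g ≡ 0 at y ∈ {1}; common: ∅.
  x = 6: f ≡ 0 at y ∈ {6, 7}; g ≡ 0 at y ∈ {8}; common: ∅.
  x = 7: f ≡ 0 at y ∈ {3, 5}; g ≡ 0 at y ∈ {4}; common: ∅.
  x = 8: f ≡ 0 at y ∈ {0, 3}; g ≡ 0 at y ∈ {0}; common: {0}.
  x = 9: f ≡ 0 at y ∈ {1, 8}; g ≡ 0 at y ∈ {7}; common: ∅.
  x = 10: f ≡ 0 at y ∈ {5, 10}; g ≡ 0 at y ∈ {3}; common: ∅.
Collecting: common zeros = {(1, 6), (8, 0)}, so the count is 2.
Comparison with the Bézout bound: 2 ≤ 2 = deg(f)·deg(g), as expected for curves with no common component (the bound is attained).


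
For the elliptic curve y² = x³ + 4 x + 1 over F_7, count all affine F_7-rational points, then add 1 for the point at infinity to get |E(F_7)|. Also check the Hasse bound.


Affine points = {(0, 1), (0, 6), (4, 2), (4, 5)}; affine count = 4; |E(F_7)| = 5.

Discriminant check: Δ ∝ 4a³ + 27b² = 4·4³ + 27·1² = 4·64 + 27·1 ≡ 3 (mod 7). Nonzero ⇒ E is nonsingular.
For each x ∈ F_7, compute rhs = x³ + 4·x + 1 mod 7, then count y ∈ F_7 with y² ≡ rhs.
  x = 0: rhs = 1, matching y values: 1, 6 (2 points).
  x = 1: rhs = 6, matching y values: none (0 points).
  x = 2: rhs = 3, matching y values: none (0 points).
  x = 3: rhs = 5, matching y values: none (0 points).
  x = 4: rhs = 4, matching y values: 2, 5 (2 points).
  x = 5: rhs = 6, matching y values: none (0 points).
  x = 6: rhs = 3, matching y values: none (0 points).
Total affine count: 4.
Full point count |E(F_7)| = 4 + 1 = 5.
Hasse bound: |5 − (7+1)| = |-3| = 3 ≤ 2√7 ≈ 5.2915 ✓.


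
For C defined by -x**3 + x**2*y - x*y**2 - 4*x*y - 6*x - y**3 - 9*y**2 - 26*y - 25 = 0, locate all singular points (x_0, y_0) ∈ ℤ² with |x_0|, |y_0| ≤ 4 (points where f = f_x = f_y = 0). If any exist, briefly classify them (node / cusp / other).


Singular points: {(-1, -3)}; classification: cusp.

Compute partial derivatives:
  f_x = -3*x**2 + 2*x*y - y**2 - 4*y - 6.
  f_y = x**2 - 2*x*y - 4*x - 3*y**2 - 18*y - 26.
Scan x_0 ∈ {−4, ..., 4}. For each x_0, f_y(x_0, y) is a polynomial in y; find its integer roots y ∈ {−4, ..., 4}, then test f_x and f at those candidates.
  x = -4: f_y(-4, y) = -3*y**2 - 10*y + 6; no integer root y with |y| ≤ 4.
  x = -3: f_y(-3, y) = -3*y**2 - 12*y - 5; no integer root y with |y| ≤ 4.
  x = -2: f_y(-2, y) = -3*y**2 - 14*y - 14; no integer root y with |y| ≤ 4.
  x = -1: f_y(-1, y) = -3*y**2 - 16*y - 21; vanishes at y ∈ {-3}. (-1, -3): f_x = 0, f = 0 — SINGULAR.
  x = 0: f_y(0, y) = -3*y**2 - 18*y - 26; no integer root y with |y| ≤ 4.
  x = 1: f_y(1, y) = -3*y**2 - 20*y - 29; no integer root y with |y| ≤ 4.
  x = 2: f_y(2, y) = -3*y**2 - 22*y - 30; no integer root y with |y| ≤ 4.
  x = 3: f_y(3, y) = -3*y**2 - 24*y - 29; no integer root y with |y| ≤ 4.
  x = 4: f_y(4, y) = -3*y**2 - 26*y - 26; no integer root y with |y| ≤ 4.
Only singular point on the grid: (-1, -3).
Classify: substitute x = -1 + u, y = -3 + v and expand: f = -u**3 + u**2*v - u*v**2 - v**3 + v**2.
No constant or linear terms (consistent with a singular point). Quadratic part: v**2. Cubic part: -u**3 + u**2*v - u*v**2 - v**3.
The quadratic part v**2 is a perfect square, so there is a single (double) tangent line v = 0, i.e. y = -3. Restricting the cubic part to that line (v = 0) leaves -u**3 ≠ 0, so f is not divisible by v and the branch is v² ≈ u**3 to lowest order — this is a cusp.
Classification: cusp.
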